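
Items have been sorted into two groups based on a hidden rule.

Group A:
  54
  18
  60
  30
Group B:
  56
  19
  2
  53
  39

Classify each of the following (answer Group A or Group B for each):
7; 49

Group B, Group B

The rule appears to be: multiple of 6.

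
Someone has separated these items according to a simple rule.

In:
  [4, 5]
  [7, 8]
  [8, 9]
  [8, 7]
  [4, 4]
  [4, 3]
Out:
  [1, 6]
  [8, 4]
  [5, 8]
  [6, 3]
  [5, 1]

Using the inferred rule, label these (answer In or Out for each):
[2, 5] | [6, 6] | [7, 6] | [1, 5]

The common property of the 'In' items is: |first − second| ≤ 1. No 'Out' item has it.

Out, In, In, Out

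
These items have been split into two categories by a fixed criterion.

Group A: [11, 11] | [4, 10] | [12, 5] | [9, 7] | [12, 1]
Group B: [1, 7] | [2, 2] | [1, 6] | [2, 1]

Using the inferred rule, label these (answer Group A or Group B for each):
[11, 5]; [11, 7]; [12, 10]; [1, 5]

Every 'Group A' example satisfies: sum ≥ 13. None of the 'Group B' examples do.
[11, 5]: 11+5 = 16, matches → Group A. [11, 7]: 11+7 = 18, matches → Group A. [12, 10]: 12+10 = 22, matches → Group A. [1, 5]: 1+5 = 6, fails this test → Group B.

Group A, Group A, Group A, Group B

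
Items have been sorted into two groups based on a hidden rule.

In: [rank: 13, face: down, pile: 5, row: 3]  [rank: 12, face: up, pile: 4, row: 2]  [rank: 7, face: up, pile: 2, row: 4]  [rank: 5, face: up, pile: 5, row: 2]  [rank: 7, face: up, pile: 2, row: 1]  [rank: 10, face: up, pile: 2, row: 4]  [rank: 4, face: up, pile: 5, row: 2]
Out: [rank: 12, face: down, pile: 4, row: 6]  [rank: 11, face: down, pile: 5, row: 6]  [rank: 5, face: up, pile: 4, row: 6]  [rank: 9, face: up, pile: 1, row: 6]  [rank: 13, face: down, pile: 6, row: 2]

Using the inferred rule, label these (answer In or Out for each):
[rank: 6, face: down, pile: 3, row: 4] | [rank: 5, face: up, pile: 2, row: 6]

The pattern is that an item is 'In' exactly when: pile ≤ 5 AND row ≤ 4.

In, Out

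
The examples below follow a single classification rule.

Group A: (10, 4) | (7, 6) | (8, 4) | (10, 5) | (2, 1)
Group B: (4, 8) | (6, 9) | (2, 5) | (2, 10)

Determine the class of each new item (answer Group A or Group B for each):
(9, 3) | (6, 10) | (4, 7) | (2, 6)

The common property of the 'Group A' items is: first > second. No 'Group B' item has it.
(9, 3) → 9 > 3 → Group A.
(6, 10) → 6 < 10 → Group B.
(4, 7) → 4 < 7 → Group B.
(2, 6) → 2 < 6 → Group B.

Group A, Group B, Group B, Group B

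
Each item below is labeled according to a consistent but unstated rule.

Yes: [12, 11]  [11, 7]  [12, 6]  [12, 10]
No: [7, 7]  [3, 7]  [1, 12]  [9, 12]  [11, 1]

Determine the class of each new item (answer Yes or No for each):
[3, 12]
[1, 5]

No, No

The classifier is using: first > second AND sum ≥ 13.
[3, 12]: No (3 < 12, 3+12 = 15).
[1, 5]: No (1 < 5, 1+5 = 6).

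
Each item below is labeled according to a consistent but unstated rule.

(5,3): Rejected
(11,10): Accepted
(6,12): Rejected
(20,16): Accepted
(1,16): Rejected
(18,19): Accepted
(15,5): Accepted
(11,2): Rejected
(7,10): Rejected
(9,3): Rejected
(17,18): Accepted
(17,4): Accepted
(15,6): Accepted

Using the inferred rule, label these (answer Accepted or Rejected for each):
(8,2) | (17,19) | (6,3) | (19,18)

Rejected, Accepted, Rejected, Accepted

The pattern is that an item is 'Accepted' exactly when: sum ≥ 20.
(8,2): 8+2 = 10, fails this test → Rejected.
(17,19): 17+19 = 36, passes → Accepted.
(6,3): 6+3 = 9, fails this test → Rejected.
(19,18): 19+18 = 37, passes → Accepted.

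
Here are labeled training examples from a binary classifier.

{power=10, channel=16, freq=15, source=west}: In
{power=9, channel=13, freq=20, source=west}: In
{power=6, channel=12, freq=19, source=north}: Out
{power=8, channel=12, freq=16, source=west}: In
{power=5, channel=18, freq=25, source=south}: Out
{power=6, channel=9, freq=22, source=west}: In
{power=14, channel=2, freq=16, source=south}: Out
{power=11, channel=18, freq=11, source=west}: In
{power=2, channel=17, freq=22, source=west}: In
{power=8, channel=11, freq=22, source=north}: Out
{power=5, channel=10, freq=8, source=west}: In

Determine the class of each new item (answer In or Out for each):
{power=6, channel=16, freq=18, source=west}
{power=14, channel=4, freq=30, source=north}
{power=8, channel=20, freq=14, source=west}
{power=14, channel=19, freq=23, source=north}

In, Out, In, Out

Comparing the two groups points to one rule — source is west.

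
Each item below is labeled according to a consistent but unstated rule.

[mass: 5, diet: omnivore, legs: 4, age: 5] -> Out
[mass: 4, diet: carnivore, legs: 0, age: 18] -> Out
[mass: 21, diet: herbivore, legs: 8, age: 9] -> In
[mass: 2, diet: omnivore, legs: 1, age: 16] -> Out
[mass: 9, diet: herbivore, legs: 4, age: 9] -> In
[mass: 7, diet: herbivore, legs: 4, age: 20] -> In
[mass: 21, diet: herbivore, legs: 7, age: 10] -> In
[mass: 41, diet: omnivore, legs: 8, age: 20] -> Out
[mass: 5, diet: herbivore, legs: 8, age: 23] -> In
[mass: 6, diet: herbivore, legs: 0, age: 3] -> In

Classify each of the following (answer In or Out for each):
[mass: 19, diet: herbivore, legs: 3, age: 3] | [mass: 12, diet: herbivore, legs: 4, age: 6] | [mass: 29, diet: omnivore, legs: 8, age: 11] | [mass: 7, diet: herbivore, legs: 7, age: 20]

The distinguishing property — diet is herbivore — holds for all the 'In' cases and none of the 'Out' cases.

In, In, Out, In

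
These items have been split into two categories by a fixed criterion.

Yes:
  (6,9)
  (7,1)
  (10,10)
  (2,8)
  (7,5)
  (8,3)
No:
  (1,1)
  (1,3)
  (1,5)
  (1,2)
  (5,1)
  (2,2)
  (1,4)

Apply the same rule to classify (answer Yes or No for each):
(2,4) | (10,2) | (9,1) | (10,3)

No, Yes, Yes, Yes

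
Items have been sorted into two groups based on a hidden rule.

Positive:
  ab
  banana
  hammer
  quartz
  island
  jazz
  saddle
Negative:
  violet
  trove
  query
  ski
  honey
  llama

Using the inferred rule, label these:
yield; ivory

Negative, Negative

A rule that fits every label: even length AND contains 'a' — true of each 'Positive' example, false of each 'Negative' one.
yield: length 5, no 'a', fails this test → Negative. ivory: length 5, no 'a', fails this test → Negative.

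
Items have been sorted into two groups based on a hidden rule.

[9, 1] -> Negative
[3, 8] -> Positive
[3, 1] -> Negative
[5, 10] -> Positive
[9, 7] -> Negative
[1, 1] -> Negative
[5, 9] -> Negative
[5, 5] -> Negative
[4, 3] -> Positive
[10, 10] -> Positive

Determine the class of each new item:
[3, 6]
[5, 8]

One predicate separates the groups cleanly: product is even.
[3, 6]: 3·6 = 18, meets the rule → Positive. [5, 8]: 5·8 = 40, meets the rule → Positive.

Positive, Positive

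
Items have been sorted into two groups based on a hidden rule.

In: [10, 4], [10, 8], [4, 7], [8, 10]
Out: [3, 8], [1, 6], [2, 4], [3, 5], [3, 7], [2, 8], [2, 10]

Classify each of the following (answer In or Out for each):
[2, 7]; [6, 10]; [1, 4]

Out, In, Out

Rule: first ≥ 4. This holds for each 'In' example and fails for each 'Out' one.
Out: [2, 7], since first 2. In: [6, 10], since first 6. Out: [1, 4], since first 1.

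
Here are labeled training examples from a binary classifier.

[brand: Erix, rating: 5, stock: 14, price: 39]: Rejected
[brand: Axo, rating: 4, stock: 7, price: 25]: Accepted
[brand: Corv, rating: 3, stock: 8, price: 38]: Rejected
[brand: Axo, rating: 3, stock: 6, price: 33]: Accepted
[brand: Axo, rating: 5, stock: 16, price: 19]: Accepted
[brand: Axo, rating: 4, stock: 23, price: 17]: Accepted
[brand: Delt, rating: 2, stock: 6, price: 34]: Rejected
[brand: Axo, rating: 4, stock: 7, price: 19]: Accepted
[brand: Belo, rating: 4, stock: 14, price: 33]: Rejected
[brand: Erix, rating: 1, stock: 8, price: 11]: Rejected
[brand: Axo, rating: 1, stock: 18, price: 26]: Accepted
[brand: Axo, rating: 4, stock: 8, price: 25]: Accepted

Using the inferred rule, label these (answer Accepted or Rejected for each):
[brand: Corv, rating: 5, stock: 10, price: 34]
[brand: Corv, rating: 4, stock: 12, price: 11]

Rejected, Rejected

One predicate separates the groups cleanly: brand is Axo.
[brand: Corv, rating: 5, stock: 10, price: 34] → brand is Corv → Rejected. [brand: Corv, rating: 4, stock: 12, price: 11] → brand is Corv → Rejected.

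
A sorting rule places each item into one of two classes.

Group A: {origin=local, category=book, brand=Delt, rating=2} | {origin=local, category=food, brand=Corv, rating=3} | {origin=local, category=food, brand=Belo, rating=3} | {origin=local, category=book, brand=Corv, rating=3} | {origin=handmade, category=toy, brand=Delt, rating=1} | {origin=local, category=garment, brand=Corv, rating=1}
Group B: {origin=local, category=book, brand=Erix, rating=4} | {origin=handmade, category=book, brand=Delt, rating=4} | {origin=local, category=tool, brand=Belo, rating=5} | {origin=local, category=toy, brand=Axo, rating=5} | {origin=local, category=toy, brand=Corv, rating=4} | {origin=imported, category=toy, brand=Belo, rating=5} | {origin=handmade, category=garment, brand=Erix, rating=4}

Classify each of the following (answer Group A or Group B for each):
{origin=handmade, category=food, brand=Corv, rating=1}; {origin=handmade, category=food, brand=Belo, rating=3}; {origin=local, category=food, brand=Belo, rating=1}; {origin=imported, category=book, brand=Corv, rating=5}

All 'Group A' examples share one property — rating ≤ 3 — and every 'Group B' example lacks it.
{origin=handmade, category=food, brand=Corv, rating=1} — rating = 1, hence Group A.
{origin=handmade, category=food, brand=Belo, rating=3} — rating = 3, hence Group A.
{origin=local, category=food, brand=Belo, rating=1} — rating = 1, hence Group A.
{origin=imported, category=book, brand=Corv, rating=5} — rating = 5, hence Group B.

Group A, Group A, Group A, Group B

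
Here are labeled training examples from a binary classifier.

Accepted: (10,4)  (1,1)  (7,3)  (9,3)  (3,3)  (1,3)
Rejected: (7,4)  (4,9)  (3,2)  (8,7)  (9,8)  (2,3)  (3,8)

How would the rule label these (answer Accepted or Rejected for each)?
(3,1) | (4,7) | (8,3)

The simplest hypothesis consistent with all the labels is: sum is even.
(3,1) — 3+1 = 4, hence Accepted. (4,7) — 4+7 = 11, hence Rejected. (8,3) — 8+3 = 11, hence Rejected.

Accepted, Rejected, Rejected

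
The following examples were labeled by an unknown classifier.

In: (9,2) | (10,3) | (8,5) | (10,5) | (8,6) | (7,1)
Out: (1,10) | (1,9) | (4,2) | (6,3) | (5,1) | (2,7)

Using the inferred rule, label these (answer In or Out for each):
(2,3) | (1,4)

All 'In' examples share one property — first ≥ 7 — and every 'Out' example lacks it.

Out, Out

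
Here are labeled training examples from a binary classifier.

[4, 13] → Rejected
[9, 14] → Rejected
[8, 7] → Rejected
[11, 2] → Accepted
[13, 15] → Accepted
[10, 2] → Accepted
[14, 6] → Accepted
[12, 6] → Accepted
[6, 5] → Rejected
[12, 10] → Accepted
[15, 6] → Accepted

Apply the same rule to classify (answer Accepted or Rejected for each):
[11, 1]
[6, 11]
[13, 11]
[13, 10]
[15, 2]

Accepted, Rejected, Accepted, Accepted, Accepted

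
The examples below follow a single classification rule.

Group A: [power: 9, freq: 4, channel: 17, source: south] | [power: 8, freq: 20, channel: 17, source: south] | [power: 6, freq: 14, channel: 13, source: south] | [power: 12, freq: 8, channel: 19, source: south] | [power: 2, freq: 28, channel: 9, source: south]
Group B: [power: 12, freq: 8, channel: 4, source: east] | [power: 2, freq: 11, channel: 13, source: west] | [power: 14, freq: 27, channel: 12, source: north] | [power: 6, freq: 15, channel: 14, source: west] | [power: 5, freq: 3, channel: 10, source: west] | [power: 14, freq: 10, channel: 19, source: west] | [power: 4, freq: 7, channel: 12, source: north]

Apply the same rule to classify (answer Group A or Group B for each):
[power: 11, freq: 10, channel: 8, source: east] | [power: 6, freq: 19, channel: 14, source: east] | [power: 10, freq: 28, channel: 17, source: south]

Group B, Group B, Group A

All 'Group A' examples share one property — source is south — and every 'Group B' example lacks it.
[power: 11, freq: 10, channel: 8, source: east]: source is east, doesn't qualify → Group B. [power: 6, freq: 19, channel: 14, source: east]: source is east, doesn't qualify → Group B. [power: 10, freq: 28, channel: 17, source: south]: source is south, checks out → Group A.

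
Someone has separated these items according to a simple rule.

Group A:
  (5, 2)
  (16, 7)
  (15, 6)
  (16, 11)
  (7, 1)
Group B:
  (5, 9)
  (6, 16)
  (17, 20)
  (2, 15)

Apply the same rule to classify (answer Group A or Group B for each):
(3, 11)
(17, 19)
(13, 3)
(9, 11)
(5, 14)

Group B, Group B, Group A, Group B, Group B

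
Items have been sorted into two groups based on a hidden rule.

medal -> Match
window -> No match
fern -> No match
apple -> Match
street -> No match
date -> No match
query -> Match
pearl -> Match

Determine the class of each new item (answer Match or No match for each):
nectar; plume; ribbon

The rule appears to be: odd length.
nectar: length 6, does not pass → No match. plume: length 5, passes → Match. ribbon: length 6, does not pass → No match.

No match, Match, No match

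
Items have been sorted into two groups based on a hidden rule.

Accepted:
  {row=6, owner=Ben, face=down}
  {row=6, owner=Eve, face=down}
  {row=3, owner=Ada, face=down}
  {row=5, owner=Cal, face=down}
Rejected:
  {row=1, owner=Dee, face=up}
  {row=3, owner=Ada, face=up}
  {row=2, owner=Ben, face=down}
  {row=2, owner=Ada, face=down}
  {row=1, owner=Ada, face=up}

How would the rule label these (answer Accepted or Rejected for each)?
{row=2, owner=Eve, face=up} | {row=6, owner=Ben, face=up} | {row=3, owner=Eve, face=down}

The pattern is that an item is 'Accepted' exactly when: face is down AND row ≥ 3.
{row=2, owner=Eve, face=up} — face is up, row = 2, hence Rejected.
{row=6, owner=Ben, face=up} — face is up, row = 6, hence Rejected.
{row=3, owner=Eve, face=down} — face is down, row = 3, hence Accepted.

Rejected, Rejected, Accepted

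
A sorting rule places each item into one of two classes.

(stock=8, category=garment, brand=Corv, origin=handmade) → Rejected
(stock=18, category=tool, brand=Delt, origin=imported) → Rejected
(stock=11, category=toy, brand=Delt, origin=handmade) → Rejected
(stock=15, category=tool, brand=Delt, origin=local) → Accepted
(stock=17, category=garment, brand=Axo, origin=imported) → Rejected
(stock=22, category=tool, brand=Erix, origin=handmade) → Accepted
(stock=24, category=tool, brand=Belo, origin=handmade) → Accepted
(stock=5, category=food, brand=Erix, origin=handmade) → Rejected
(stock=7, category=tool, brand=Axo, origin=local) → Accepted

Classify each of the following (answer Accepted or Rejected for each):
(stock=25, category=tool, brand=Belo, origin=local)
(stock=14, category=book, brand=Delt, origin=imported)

The classifier is using: origin is local OR stock ≥ 22.
(stock=25, category=tool, brand=Belo, origin=local) → origin is local, stock = 25 → Accepted.
(stock=14, category=book, brand=Delt, origin=imported) → origin is imported, stock = 14 → Rejected.

Accepted, Rejected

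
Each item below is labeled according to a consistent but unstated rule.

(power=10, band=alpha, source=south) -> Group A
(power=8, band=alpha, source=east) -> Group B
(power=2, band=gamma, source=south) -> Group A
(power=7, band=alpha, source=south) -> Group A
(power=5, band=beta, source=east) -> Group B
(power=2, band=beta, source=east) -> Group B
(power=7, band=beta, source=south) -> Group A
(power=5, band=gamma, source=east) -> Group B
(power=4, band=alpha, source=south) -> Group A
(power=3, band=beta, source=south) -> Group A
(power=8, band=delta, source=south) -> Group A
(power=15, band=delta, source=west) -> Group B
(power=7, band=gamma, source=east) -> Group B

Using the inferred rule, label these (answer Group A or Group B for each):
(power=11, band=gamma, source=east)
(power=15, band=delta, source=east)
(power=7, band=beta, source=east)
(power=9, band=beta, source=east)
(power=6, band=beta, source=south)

The classifier is using: source is south.
(power=11, band=gamma, source=east): Group B (source is east). (power=15, band=delta, source=east): Group B (source is east). (power=7, band=beta, source=east): Group B (source is east). (power=9, band=beta, source=east): Group B (source is east). (power=6, band=beta, source=south): Group A (source is south).

Group B, Group B, Group B, Group B, Group A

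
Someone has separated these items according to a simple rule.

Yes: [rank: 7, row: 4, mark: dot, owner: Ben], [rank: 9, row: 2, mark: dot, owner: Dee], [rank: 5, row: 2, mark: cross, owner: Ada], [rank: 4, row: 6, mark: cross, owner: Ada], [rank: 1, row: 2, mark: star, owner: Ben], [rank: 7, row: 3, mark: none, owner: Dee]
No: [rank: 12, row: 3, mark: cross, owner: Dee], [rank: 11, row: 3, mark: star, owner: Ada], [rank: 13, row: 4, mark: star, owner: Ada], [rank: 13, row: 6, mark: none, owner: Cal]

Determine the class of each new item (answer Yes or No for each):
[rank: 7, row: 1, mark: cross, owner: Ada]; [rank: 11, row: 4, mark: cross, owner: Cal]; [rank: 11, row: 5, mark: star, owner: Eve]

Yes, No, No

A rule that fits every label: rank ≤ 9 — true of each 'Yes' example, false of each 'No' one.
[rank: 7, row: 1, mark: cross, owner: Ada]: rank = 7 — fits, so Yes. [rank: 11, row: 4, mark: cross, owner: Cal]: rank = 11 — fails this test, so No. [rank: 11, row: 5, mark: star, owner: Eve]: rank = 11 — fails this test, so No.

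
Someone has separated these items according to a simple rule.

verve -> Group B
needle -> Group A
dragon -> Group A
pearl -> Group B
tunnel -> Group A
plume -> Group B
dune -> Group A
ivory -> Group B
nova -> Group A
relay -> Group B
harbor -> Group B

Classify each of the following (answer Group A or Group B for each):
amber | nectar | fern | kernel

Group B, Group A, Group A, Group A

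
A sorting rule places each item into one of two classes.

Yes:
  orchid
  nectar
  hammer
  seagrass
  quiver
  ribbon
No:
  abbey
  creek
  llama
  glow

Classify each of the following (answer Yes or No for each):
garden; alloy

A rule that fits every label: length ≥ 6 — true of each 'Yes' example, false of each 'No' one.
garden: Yes (length 6). alloy: No (length 5).

Yes, No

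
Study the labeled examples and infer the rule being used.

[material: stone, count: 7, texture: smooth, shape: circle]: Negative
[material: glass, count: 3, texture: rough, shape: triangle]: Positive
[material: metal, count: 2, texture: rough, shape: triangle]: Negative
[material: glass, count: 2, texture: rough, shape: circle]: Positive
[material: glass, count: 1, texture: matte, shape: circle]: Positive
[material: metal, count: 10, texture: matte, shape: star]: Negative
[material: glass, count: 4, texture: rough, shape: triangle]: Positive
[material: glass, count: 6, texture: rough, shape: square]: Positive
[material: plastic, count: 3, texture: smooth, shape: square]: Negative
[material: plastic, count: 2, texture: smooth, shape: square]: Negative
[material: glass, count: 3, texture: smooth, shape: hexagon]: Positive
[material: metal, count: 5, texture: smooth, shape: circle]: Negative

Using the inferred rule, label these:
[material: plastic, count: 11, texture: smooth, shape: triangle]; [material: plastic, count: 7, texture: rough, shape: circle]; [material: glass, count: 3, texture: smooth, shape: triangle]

The distinguishing property — material is glass — holds for all the 'Positive' cases and none of the 'Negative' cases.
[material: plastic, count: 11, texture: smooth, shape: triangle]: material is plastic, does not fit → Negative.
[material: plastic, count: 7, texture: rough, shape: circle]: material is plastic, does not fit → Negative.
[material: glass, count: 3, texture: smooth, shape: triangle]: material is glass, has this property → Positive.

Negative, Negative, Positive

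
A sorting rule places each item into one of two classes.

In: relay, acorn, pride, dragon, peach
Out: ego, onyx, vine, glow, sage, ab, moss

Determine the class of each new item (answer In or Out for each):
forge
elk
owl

The pattern is that an item is 'In' exactly when: length ≥ 5.
forge: length 5 — satisfies this, so In. elk: length 3 — doesn't qualify, so Out. owl: length 3 — doesn't qualify, so Out.

In, Out, Out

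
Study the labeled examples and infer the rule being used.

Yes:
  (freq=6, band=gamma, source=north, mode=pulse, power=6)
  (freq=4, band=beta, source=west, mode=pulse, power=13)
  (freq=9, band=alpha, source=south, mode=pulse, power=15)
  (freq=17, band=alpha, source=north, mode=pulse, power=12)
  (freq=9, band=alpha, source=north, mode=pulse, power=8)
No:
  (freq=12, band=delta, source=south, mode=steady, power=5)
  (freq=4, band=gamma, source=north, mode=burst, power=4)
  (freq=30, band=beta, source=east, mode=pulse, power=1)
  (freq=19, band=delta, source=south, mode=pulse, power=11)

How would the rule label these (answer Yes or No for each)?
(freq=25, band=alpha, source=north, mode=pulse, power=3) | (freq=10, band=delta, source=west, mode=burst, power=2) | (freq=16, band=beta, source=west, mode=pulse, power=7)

No, No, Yes

All 'Yes' examples share one property — mode is pulse AND freq ≤ 17 — and every 'No' example lacks it.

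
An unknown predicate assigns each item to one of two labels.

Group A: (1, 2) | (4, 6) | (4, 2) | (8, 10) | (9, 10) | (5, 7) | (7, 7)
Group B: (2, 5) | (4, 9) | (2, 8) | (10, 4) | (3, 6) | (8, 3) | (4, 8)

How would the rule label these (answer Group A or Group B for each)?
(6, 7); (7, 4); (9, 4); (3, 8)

Group A, Group B, Group B, Group B

One predicate separates the groups cleanly: |first − second| ≤ 2.
(6, 7) → |6−7| = 1 → Group A.
(7, 4) → |7−4| = 3 → Group B.
(9, 4) → |9−4| = 5 → Group B.
(3, 8) → |3−8| = 5 → Group B.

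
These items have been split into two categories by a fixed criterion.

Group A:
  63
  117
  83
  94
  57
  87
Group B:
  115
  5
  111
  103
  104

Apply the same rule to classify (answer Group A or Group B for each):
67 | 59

Group A, Group A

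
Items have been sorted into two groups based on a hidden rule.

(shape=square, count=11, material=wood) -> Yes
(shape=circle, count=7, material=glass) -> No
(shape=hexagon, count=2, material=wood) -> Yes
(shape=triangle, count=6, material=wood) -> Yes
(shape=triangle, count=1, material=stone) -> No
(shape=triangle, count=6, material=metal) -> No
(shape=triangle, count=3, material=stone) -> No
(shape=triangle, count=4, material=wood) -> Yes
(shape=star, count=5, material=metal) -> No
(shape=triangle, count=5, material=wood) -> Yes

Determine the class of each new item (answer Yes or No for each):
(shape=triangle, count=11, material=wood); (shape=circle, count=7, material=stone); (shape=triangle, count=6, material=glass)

Every 'Yes' example satisfies: material is wood. None of the 'No' examples do.
Yes: (shape=triangle, count=11, material=wood), since material is wood.
No: (shape=circle, count=7, material=stone), since material is stone.
No: (shape=triangle, count=6, material=glass), since material is glass.

Yes, No, No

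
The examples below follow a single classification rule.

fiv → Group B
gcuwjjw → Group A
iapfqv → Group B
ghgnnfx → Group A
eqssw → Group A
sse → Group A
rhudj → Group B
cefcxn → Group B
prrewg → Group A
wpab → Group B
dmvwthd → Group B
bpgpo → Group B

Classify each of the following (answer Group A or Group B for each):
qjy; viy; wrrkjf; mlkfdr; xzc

All 'Group A' examples share one property — has a double letter — and every 'Group B' example lacks it.

Group B, Group B, Group A, Group B, Group B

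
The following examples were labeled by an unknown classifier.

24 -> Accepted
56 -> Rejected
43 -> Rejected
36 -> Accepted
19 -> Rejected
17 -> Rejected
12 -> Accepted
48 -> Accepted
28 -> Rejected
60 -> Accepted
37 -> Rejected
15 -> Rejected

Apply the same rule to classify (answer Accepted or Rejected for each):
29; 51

The classifier is using: multiple of 6.
29: Rejected (29 = 6·4 + 5). 51: Rejected (51 = 6·8 + 3).

Rejected, Rejected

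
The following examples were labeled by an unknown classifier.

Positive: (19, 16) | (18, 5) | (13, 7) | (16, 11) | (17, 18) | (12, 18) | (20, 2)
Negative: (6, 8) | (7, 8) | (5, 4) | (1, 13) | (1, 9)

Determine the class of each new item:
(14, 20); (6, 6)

Positive, Negative

One predicate separates the groups cleanly: sum ≥ 20.
(14, 20) — 14+20 = 34, hence Positive. (6, 6) — 6+6 = 12, hence Negative.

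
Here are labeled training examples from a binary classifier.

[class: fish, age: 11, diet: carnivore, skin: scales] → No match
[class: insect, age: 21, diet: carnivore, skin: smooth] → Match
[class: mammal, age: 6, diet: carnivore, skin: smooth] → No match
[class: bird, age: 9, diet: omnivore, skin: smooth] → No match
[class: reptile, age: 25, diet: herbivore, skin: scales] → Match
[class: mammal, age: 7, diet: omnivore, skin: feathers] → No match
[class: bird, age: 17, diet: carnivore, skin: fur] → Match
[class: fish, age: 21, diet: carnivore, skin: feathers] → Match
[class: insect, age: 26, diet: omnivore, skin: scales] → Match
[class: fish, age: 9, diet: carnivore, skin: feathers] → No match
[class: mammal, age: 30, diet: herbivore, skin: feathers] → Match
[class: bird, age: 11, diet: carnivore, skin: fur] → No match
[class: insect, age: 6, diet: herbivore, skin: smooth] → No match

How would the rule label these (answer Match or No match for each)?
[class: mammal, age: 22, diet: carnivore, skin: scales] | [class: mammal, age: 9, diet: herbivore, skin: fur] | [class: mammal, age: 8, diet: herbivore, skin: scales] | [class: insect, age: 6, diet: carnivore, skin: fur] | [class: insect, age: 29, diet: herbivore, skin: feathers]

The common property of the 'Match' items is: age ≥ 17. No 'No match' item has it.
[class: mammal, age: 22, diet: carnivore, skin: scales]: age = 22 — fits, so Match.
[class: mammal, age: 9, diet: herbivore, skin: fur]: age = 9 — lacks this property, so No match.
[class: mammal, age: 8, diet: herbivore, skin: scales]: age = 8 — lacks this property, so No match.
[class: insect, age: 6, diet: carnivore, skin: fur]: age = 6 — lacks this property, so No match.
[class: insect, age: 29, diet: herbivore, skin: feathers]: age = 29 — fits, so Match.

Match, No match, No match, No match, Match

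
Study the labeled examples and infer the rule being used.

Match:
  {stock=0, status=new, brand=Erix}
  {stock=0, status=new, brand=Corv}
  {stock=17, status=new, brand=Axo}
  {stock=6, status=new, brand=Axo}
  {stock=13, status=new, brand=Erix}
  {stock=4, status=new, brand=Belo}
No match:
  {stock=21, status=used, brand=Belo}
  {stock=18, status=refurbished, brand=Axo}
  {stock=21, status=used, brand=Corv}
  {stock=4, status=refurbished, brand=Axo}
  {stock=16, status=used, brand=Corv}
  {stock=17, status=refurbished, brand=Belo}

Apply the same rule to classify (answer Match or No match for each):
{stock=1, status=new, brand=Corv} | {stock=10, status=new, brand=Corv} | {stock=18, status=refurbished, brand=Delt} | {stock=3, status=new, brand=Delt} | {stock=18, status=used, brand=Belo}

All 'Match' examples share one property — status is new — and every 'No match' example lacks it.
{stock=1, status=new, brand=Corv} — status is new, hence Match.
{stock=10, status=new, brand=Corv} — status is new, hence Match.
{stock=18, status=refurbished, brand=Delt} — status is refurbished, hence No match.
{stock=3, status=new, brand=Delt} — status is new, hence Match.
{stock=18, status=used, brand=Belo} — status is used, hence No match.

Match, Match, No match, Match, No match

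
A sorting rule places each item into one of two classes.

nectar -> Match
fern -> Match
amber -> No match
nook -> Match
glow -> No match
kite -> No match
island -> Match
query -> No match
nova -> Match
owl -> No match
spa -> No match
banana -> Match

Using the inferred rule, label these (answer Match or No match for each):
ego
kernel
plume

The pattern is that an item is 'Match' exactly when: contains 'n'.
ego: No match (no 'n'). kernel: Match (has 'n'). plume: No match (no 'n').

No match, Match, No match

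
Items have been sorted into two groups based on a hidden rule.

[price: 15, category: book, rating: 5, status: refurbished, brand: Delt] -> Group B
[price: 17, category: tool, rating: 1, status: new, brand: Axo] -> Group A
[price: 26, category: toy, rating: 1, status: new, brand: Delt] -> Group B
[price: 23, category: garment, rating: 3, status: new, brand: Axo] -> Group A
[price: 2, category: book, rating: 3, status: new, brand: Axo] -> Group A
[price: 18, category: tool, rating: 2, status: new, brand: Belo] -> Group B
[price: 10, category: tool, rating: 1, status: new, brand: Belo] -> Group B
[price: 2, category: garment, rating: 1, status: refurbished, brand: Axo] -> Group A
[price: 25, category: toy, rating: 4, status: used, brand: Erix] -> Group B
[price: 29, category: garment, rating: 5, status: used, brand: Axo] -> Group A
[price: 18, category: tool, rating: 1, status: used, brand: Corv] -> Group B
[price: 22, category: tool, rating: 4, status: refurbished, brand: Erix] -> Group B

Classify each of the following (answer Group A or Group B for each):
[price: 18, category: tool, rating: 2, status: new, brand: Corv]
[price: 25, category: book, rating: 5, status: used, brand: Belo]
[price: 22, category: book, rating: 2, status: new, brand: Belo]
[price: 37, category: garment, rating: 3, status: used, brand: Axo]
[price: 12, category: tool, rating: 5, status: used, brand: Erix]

A rule that fits every label: brand is Axo — true of each 'Group A' example, false of each 'Group B' one.

Group B, Group B, Group B, Group A, Group B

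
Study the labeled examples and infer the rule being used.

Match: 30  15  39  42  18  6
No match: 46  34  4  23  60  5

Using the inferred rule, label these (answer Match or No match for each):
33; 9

Rule: multiple of 3 AND at most 42. This holds for each 'Match' example and fails for each 'No match' one.
33: 33 = 3·11, 33 ≤ 42 — meets the rule, so Match. 9: 9 = 3·3, 9 ≤ 42 — meets the rule, so Match.

Match, Match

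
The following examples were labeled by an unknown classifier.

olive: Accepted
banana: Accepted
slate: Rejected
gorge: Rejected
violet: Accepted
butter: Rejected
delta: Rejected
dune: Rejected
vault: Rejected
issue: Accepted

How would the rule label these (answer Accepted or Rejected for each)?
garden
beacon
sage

Rejected, Accepted, Rejected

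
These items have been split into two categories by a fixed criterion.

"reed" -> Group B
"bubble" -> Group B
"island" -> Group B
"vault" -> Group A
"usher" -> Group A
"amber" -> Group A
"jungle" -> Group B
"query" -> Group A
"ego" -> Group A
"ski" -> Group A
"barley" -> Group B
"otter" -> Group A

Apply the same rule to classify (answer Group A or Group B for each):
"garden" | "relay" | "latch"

Comparing the two groups points to one rule — odd length.
"garden": length 6, does not fit → Group B.
"relay": length 5, checks out → Group A.
"latch": length 5, checks out → Group A.

Group B, Group A, Group A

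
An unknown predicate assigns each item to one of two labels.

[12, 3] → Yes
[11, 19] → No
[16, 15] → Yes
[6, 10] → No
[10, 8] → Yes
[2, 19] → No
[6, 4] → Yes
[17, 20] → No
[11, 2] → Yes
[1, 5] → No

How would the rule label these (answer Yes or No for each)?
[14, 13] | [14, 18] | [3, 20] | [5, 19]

Yes, No, No, No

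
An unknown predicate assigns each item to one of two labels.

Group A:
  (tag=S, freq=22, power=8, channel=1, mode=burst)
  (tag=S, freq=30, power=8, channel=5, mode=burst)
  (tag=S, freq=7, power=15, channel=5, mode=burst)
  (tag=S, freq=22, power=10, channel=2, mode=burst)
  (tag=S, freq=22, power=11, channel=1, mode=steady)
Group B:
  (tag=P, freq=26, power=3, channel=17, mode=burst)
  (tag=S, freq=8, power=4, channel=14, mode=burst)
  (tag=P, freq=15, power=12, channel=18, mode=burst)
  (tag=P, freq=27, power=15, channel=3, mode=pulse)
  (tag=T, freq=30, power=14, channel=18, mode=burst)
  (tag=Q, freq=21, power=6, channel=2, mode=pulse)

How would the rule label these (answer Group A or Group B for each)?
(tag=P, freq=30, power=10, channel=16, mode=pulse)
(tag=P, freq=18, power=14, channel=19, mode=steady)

Group B, Group B

'Group A' ⟺ tag is S AND power ≥ 6.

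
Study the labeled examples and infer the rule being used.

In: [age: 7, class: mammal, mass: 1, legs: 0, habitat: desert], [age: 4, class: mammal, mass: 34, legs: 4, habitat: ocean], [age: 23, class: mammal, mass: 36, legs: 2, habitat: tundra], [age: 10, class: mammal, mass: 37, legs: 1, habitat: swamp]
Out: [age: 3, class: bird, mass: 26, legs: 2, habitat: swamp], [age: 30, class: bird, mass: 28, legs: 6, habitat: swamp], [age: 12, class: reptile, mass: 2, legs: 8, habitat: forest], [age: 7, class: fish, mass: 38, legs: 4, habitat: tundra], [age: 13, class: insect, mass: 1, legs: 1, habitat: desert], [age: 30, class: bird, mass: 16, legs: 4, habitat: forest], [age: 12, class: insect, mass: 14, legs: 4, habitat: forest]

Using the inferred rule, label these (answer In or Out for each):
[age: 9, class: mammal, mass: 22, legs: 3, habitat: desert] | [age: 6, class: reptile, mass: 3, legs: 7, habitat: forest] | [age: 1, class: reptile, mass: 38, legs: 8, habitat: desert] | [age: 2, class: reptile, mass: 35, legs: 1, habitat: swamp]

Every 'In' example satisfies: class is mammal. None of the 'Out' examples do.
In: [age: 9, class: mammal, mass: 22, legs: 3, habitat: desert], since class is mammal.
Out: [age: 6, class: reptile, mass: 3, legs: 7, habitat: forest], since class is reptile.
Out: [age: 1, class: reptile, mass: 38, legs: 8, habitat: desert], since class is reptile.
Out: [age: 2, class: reptile, mass: 35, legs: 1, habitat: swamp], since class is reptile.

In, Out, Out, Out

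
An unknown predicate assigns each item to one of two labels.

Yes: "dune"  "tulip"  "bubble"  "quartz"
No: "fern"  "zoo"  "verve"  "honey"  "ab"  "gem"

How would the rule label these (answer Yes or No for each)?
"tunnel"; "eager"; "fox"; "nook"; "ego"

Yes, No, No, No, No

The rule appears to be: contains 'u'.
"tunnel": has 'u' — checks out, so Yes. "eager": no 'u' — does not fit, so No. "fox": no 'u' — does not fit, so No. "nook": no 'u' — does not fit, so No. "ego": no 'u' — does not fit, so No.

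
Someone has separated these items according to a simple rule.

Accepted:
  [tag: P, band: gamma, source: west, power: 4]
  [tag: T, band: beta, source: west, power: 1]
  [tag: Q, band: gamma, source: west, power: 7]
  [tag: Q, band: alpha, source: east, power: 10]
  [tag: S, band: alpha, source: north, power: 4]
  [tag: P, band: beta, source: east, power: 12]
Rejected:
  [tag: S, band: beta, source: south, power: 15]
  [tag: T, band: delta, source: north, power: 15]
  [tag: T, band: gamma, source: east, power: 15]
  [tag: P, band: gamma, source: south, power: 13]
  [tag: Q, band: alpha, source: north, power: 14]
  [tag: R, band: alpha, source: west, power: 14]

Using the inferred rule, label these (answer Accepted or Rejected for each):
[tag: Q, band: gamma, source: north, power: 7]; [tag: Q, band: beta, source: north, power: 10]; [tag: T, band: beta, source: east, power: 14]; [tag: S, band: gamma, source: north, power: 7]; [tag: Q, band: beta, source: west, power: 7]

Accepted, Accepted, Rejected, Accepted, Accepted

The common property of the 'Accepted' items is: power ≤ 12. No 'Rejected' item has it.
Accepted: [tag: Q, band: gamma, source: north, power: 7], since power = 7.
Accepted: [tag: Q, band: beta, source: north, power: 10], since power = 10.
Rejected: [tag: T, band: beta, source: east, power: 14], since power = 14.
Accepted: [tag: S, band: gamma, source: north, power: 7], since power = 7.
Accepted: [tag: Q, band: beta, source: west, power: 7], since power = 7.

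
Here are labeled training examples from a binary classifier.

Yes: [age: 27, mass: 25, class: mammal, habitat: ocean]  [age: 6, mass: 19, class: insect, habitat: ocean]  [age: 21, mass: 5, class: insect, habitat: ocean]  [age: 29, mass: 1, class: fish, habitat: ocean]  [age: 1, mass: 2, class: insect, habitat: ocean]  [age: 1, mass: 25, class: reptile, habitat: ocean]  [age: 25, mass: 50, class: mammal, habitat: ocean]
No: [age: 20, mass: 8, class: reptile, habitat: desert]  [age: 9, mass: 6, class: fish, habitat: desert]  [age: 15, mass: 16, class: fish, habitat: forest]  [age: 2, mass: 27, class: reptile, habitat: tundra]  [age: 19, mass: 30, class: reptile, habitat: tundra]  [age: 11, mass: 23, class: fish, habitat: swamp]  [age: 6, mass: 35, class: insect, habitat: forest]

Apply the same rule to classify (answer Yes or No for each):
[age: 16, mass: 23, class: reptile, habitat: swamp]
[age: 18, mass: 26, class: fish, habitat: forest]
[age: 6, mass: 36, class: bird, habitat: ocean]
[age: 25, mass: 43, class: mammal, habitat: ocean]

No, No, Yes, Yes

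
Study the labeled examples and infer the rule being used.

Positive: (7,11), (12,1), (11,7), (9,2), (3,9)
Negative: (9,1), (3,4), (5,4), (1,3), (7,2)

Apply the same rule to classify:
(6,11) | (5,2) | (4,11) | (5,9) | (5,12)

Every 'Positive' example satisfies: sum ≥ 11. None of the 'Negative' examples do.

Positive, Negative, Positive, Positive, Positive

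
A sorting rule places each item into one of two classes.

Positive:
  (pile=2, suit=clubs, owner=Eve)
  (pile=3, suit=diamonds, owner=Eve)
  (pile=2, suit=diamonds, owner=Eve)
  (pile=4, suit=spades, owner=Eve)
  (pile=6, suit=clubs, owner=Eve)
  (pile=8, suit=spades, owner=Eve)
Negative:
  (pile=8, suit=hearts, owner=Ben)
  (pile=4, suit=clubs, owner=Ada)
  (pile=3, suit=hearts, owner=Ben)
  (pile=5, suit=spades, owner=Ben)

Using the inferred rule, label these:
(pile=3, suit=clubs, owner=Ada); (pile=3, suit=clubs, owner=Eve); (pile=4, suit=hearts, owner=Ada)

Negative, Positive, Negative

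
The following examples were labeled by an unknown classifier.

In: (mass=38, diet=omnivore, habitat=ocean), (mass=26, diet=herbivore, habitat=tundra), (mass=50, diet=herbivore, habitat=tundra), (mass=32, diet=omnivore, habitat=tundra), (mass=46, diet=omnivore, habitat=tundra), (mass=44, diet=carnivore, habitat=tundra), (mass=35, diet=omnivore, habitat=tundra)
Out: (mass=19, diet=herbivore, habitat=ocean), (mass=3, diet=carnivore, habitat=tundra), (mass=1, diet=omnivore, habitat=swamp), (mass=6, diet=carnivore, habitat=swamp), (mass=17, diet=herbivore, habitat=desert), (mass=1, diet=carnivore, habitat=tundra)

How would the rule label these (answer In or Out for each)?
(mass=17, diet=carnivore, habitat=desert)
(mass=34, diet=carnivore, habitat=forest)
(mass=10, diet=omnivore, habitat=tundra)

Out, In, Out

All 'In' examples share one property — mass ≥ 26 — and every 'Out' example lacks it.
(mass=17, diet=carnivore, habitat=desert) → mass = 17 → Out.
(mass=34, diet=carnivore, habitat=forest) → mass = 34 → In.
(mass=10, diet=omnivore, habitat=tundra) → mass = 10 → Out.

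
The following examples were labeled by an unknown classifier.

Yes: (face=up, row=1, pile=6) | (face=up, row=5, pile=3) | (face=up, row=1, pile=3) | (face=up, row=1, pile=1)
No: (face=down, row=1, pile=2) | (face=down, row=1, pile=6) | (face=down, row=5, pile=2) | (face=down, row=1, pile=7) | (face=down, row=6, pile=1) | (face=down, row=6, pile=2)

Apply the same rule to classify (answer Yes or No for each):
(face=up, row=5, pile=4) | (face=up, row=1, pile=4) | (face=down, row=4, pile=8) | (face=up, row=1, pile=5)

Yes, Yes, No, Yes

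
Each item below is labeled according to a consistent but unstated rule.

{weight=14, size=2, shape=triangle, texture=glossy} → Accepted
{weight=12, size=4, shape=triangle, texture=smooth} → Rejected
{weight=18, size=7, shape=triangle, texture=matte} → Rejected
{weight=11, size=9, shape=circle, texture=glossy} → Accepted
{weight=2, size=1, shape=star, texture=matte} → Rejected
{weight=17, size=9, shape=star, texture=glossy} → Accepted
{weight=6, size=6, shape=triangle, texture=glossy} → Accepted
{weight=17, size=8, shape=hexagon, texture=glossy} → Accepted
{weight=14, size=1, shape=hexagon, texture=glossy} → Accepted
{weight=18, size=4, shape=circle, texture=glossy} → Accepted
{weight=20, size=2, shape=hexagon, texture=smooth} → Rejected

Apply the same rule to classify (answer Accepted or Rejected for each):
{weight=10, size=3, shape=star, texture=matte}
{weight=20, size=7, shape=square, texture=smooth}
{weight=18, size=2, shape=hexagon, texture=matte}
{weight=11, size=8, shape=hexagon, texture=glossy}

A rule that fits every label: texture is glossy — true of each 'Accepted' example, false of each 'Rejected' one.
Rejected: {weight=10, size=3, shape=star, texture=matte}, since texture is matte.
Rejected: {weight=20, size=7, shape=square, texture=smooth}, since texture is smooth.
Rejected: {weight=18, size=2, shape=hexagon, texture=matte}, since texture is matte.
Accepted: {weight=11, size=8, shape=hexagon, texture=glossy}, since texture is glossy.

Rejected, Rejected, Rejected, Accepted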